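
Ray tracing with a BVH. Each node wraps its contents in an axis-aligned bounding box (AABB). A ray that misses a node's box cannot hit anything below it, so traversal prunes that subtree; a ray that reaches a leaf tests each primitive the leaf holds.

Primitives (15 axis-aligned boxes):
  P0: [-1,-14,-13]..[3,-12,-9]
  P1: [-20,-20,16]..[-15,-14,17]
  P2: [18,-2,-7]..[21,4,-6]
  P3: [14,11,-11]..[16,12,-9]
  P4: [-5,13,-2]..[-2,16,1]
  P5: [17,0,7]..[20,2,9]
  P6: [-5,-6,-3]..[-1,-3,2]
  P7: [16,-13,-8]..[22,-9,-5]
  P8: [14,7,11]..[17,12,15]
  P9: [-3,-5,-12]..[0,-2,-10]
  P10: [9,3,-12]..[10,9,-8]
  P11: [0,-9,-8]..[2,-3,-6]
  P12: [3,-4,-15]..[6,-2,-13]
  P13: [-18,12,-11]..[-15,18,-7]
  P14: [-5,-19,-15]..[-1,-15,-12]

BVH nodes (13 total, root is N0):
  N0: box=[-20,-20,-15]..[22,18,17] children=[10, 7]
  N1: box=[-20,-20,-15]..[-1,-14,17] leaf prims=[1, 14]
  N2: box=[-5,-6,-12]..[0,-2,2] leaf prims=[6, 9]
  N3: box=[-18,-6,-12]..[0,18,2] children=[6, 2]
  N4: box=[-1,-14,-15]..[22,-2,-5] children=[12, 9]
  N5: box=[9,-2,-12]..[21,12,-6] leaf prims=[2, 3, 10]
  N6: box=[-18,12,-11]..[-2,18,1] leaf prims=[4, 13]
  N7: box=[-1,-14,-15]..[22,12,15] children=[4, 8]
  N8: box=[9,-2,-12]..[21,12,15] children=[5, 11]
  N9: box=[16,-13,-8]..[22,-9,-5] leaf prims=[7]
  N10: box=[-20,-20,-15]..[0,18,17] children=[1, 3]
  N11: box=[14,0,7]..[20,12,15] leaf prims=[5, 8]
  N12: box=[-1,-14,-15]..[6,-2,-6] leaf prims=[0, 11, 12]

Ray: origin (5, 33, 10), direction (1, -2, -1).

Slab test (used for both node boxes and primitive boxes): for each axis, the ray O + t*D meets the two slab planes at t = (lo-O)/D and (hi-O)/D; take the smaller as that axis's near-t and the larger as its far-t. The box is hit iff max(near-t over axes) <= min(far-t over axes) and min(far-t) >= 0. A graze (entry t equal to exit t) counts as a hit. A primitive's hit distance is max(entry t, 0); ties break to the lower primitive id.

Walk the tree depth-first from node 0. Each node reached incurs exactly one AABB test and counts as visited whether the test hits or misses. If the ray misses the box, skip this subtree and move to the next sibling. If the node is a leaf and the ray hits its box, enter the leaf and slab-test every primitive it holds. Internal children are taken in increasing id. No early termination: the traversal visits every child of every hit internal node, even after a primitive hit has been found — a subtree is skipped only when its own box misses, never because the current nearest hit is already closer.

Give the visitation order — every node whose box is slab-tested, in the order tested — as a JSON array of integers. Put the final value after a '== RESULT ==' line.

Trace the traversal:
N0 x:[-25,17] y:[15/2,53/2] z:[-7,25] -> hit [15/2,17], descend [7, 10]
  N7 x:[-6,17] y:[21/2,47/2] z:[-5,25] -> hit [21/2,17], descend [4, 8]
    N4 x:[-6,17] y:[35/2,47/2] z:[15,25] -> miss, prune
    N8 x:[4,16] y:[21/2,35/2] z:[-5,22] -> hit [21/2,16], descend [5, 11]
      N5 x:[4,16] y:[21/2,35/2] z:[16,22] -> hit [16,16] leaf, test {P2@t=16, P3(miss), P10(miss)}
      N11 x:[9,15] y:[21/2,33/2] z:[-5,3] -> miss, prune
  N10 x:[-25,-5] y:[15/2,53/2] z:[-7,25] -> miss, prune

7 AABB tests over nodes [0, 7, 4, 8, 5, 11, 10]; 1 leaf entered; closest P2.

== RESULT ==
[0, 7, 4, 8, 5, 11, 10]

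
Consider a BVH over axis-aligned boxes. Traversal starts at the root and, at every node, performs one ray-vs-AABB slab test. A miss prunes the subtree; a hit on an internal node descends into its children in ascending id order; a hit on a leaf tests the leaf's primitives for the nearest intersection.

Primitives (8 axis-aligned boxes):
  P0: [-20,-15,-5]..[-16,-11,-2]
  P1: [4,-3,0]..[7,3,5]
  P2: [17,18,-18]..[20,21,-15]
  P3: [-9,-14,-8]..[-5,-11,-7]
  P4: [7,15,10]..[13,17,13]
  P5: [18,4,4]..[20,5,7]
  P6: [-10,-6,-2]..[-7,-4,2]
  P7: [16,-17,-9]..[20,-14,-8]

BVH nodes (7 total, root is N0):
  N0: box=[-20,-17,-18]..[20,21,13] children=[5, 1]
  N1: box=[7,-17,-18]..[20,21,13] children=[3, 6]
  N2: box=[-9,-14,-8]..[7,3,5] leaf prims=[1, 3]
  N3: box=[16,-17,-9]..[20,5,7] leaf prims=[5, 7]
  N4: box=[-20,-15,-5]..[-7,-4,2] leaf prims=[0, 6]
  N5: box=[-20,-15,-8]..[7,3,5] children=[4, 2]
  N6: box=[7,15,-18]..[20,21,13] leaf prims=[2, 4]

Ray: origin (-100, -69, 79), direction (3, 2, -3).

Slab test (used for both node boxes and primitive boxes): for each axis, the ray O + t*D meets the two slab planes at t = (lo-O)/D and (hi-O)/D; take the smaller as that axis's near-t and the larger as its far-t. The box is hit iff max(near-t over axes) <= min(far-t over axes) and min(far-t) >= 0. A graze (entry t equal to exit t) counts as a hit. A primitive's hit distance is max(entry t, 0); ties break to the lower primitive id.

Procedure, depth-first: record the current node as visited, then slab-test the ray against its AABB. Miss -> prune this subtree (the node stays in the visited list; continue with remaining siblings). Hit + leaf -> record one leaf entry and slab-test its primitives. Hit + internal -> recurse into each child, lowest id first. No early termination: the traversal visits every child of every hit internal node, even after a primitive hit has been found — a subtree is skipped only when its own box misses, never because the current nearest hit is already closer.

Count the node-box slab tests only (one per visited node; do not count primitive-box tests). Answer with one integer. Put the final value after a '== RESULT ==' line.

Trace the traversal:
N0 x:[80/3,40] y:[26,45] z:[22,97/3] -> hit [80/3,97/3], descend [1, 5]
  N1 x:[107/3,40] y:[26,45] z:[22,97/3] -> miss, prune
  N5 x:[80/3,107/3] y:[27,36] z:[74/3,29] -> hit [27,29], descend [2, 4]
    N2 x:[91/3,107/3] y:[55/2,36] z:[74/3,29] -> miss, prune
    N4 x:[80/3,31] y:[27,65/2] z:[77/3,28] -> hit [27,28] leaf, test {P0@t=27, P6(miss)}

5 AABB tests over nodes [0, 1, 5, 2, 4]; 1 leaf entered; closest P0.

== RESULT ==
5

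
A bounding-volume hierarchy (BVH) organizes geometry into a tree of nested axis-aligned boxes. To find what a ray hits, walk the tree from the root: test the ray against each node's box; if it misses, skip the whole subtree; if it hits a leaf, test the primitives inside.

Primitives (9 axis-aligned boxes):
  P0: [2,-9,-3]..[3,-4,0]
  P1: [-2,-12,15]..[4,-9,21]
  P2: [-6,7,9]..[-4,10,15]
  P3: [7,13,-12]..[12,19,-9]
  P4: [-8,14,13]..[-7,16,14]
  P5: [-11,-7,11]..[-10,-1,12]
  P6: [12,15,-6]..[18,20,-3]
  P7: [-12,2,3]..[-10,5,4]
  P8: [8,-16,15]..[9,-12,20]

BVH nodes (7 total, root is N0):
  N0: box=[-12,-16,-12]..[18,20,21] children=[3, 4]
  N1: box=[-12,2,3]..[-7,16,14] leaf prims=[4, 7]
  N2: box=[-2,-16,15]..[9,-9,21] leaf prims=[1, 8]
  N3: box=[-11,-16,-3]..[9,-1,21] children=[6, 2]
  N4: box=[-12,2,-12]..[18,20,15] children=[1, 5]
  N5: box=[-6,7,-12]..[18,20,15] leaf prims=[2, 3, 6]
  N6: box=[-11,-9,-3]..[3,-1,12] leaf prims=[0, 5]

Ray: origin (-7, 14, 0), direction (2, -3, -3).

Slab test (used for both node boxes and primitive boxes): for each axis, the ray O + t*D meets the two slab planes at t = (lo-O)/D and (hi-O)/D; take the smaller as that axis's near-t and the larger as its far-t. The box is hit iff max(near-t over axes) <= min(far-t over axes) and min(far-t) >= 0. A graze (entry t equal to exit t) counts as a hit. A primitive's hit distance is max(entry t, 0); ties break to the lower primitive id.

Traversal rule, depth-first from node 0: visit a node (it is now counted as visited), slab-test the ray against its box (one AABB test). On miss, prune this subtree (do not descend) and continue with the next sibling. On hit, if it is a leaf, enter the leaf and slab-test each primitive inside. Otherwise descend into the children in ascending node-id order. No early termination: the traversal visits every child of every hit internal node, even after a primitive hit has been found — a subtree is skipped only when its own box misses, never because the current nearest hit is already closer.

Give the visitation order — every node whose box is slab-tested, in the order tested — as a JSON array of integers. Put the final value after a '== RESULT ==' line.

Traverse from the root:
N0 x:[-5/2,25/2] y:[-2,10] z:[-7,4] -> hit [-2,4], descend [3, 4]
  N3 x:[-2,8] y:[5,10] z:[-7,1] -> miss, prune
  N4 x:[-5/2,25/2] y:[-2,4] z:[-5,4] -> hit [-2,4], descend [1, 5]
    N1 x:[-5/2,0] y:[-2/3,4] z:[-14/3,-1] -> miss, prune
    N5 x:[1/2,25/2] y:[-2,7/3] z:[-5,4] -> hit [1/2,7/3] leaf, test {P2(miss), P3(miss), P6(miss)}

Summary -> nodes [0, 3, 4, 1, 5]; box-tests=5; leaf-entries=1; first=miss

== RESULT ==
[0, 3, 4, 1, 5]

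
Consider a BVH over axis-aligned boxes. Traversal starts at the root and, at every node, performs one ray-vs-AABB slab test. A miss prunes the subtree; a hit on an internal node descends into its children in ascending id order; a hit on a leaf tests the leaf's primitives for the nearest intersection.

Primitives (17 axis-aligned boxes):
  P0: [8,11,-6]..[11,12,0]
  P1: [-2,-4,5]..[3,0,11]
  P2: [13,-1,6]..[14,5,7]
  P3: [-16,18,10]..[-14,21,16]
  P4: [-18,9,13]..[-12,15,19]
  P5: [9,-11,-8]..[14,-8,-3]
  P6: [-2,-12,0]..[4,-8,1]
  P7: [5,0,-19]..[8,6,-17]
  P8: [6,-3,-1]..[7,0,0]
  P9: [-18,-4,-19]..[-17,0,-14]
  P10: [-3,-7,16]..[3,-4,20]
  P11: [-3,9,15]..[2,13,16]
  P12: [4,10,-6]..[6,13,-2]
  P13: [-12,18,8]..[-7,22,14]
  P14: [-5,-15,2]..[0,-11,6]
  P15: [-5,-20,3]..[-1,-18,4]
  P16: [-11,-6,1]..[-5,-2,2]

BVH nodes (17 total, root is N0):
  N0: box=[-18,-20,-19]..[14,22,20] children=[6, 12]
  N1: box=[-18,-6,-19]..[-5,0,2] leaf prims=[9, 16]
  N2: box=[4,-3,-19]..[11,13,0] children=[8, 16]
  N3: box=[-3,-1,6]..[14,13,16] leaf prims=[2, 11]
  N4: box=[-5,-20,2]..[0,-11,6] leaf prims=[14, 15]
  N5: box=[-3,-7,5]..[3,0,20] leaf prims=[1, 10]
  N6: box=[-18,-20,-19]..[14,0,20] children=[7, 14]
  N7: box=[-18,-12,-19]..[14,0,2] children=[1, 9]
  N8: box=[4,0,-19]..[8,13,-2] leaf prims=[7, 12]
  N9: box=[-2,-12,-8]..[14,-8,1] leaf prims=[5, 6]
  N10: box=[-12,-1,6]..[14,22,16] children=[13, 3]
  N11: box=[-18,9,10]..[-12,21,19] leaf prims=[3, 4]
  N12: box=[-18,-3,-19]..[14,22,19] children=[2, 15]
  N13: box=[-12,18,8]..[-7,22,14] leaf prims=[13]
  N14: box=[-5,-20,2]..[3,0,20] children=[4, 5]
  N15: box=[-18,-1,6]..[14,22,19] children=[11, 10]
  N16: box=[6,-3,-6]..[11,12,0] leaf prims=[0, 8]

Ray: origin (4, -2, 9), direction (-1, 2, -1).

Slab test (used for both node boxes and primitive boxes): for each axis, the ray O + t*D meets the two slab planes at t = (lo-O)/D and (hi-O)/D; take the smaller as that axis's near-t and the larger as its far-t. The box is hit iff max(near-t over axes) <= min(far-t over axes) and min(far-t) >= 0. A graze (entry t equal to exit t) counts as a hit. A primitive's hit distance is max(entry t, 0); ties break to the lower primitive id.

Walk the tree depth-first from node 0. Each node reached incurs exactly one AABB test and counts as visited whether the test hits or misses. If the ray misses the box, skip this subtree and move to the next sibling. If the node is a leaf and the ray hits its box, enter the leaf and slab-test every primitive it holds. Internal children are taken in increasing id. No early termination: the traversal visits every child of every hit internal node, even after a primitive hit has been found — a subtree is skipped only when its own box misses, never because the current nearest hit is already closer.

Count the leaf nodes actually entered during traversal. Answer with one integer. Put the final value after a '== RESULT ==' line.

Walk:
N0 x:[-10,22] y:[-9,12] z:[-11,28] -> hit [-9,12], descend [6, 12]
  N6 x:[-10,22] y:[-9,1] z:[-11,28] -> hit [-9,1], descend [7, 14]
    N7 x:[-10,22] y:[-5,1] z:[7,28] -> miss, prune
    N14 x:[1,9] y:[-9,1] z:[-11,7] -> hit [1,1], descend [4, 5]
      N4 x:[4,9] y:[-9,-9/2] z:[3,7] -> miss, prune
      N5 x:[1,7] y:[-5/2,1] z:[-11,4] -> hit [1,1] leaf, test {P1@t=1, P10(miss)}
  N12 x:[-10,22] y:[-1/2,12] z:[-10,28] -> hit [-1/2,12], descend [2, 15]
    N2 x:[-7,0] y:[-1/2,15/2] z:[9,28] -> miss, prune
    N15 x:[-10,22] y:[1/2,12] z:[-10,3] -> hit [1/2,3], descend [10, 11]
      N10 x:[-10,16] y:[1/2,12] z:[-7,3] -> hit [1/2,3], descend [3, 13]
        N3 x:[-10,7] y:[1/2,15/2] z:[-7,3] -> hit [1/2,3] leaf, test {P2(miss), P11(miss)}
        N13 x:[11,16] y:[10,12] z:[-5,1] -> miss, prune
      N11 x:[16,22] y:[11/2,23/2] z:[-10,-1] -> miss, prune

13 AABB tests over nodes [0, 6, 7, 14, 4, 5, 12, 2, 15, 10, 3, 13, 11]; 2 leaves entered; closest P1.

== RESULT ==
2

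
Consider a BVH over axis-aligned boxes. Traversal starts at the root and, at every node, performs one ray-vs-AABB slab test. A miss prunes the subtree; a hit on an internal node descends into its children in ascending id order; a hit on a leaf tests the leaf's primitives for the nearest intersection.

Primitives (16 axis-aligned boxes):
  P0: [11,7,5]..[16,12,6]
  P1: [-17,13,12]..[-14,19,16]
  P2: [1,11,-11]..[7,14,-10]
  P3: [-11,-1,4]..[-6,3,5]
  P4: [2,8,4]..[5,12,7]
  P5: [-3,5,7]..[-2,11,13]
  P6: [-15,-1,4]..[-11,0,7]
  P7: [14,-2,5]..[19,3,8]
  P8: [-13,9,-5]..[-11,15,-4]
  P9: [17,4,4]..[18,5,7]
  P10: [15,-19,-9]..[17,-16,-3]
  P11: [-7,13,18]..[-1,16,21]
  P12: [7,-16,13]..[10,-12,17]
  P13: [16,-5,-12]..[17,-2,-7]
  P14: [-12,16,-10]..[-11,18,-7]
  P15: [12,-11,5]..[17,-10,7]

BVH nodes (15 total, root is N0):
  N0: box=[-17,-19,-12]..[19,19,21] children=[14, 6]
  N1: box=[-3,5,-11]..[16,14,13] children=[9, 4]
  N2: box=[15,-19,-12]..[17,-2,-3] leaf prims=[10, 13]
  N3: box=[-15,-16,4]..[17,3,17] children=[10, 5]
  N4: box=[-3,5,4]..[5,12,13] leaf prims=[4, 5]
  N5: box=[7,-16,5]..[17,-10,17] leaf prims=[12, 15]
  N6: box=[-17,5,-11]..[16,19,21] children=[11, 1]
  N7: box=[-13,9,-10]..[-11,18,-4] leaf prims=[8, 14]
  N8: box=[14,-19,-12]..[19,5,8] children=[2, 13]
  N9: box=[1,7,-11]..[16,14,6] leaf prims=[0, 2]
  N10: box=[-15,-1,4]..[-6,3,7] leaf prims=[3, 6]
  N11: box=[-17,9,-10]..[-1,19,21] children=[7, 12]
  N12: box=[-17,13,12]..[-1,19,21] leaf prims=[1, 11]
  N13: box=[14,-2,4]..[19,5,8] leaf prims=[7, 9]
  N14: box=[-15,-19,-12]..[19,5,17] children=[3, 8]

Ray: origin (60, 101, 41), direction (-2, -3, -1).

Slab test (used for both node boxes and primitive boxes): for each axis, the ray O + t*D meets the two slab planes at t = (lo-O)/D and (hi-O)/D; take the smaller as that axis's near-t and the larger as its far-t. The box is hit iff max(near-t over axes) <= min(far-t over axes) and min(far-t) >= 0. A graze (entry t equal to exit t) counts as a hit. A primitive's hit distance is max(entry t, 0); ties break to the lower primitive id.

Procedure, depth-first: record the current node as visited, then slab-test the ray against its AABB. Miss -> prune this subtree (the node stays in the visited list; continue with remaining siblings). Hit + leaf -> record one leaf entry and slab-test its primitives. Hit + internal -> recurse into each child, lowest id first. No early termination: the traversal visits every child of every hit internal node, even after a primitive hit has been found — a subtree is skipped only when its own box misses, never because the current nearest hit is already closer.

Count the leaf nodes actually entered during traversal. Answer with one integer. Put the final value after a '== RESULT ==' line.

Trace the traversal:
N0 x:[41/2,77/2] y:[82/3,40] z:[20,53] -> hit [82/3,77/2], descend [6, 14]
  N6 x:[22,77/2] y:[82/3,32] z:[20,52] -> hit [82/3,32], descend [1, 11]
    N1 x:[22,63/2] y:[29,32] z:[28,52] -> hit [29,63/2], descend [4, 9]
      N4 x:[55/2,63/2] y:[89/3,32] z:[28,37] -> hit [89/3,63/2] leaf, test {P4(miss), P5@t=31}
      N9 x:[22,59/2] y:[29,94/3] z:[35,52] -> miss, prune
    N11 x:[61/2,77/2] y:[82/3,92/3] z:[20,51] -> hit [61/2,92/3], descend [7, 12]
      N7 x:[71/2,73/2] y:[83/3,92/3] z:[45,51] -> miss, prune
      N12 x:[61/2,77/2] y:[82/3,88/3] z:[20,29] -> miss, prune
  N14 x:[41/2,75/2] y:[32,40] z:[24,53] -> hit [32,75/2], descend [3, 8]
    N3 x:[43/2,75/2] y:[98/3,39] z:[24,37] -> hit [98/3,37], descend [5, 10]
      N5 x:[43/2,53/2] y:[37,39] z:[24,36] -> miss, prune
      N10 x:[33,75/2] y:[98/3,34] z:[34,37] -> hit [34,34] leaf, test {P3(miss), P6(miss)}
    N8 x:[41/2,23] y:[32,40] z:[33,53] -> miss, prune

order=[0, 6, 1, 4, 9, 11, 7, 12, 14, 3, 5, 10, 8]  |boxes|=13  |leaves|=2  hit=P5

== RESULT ==
2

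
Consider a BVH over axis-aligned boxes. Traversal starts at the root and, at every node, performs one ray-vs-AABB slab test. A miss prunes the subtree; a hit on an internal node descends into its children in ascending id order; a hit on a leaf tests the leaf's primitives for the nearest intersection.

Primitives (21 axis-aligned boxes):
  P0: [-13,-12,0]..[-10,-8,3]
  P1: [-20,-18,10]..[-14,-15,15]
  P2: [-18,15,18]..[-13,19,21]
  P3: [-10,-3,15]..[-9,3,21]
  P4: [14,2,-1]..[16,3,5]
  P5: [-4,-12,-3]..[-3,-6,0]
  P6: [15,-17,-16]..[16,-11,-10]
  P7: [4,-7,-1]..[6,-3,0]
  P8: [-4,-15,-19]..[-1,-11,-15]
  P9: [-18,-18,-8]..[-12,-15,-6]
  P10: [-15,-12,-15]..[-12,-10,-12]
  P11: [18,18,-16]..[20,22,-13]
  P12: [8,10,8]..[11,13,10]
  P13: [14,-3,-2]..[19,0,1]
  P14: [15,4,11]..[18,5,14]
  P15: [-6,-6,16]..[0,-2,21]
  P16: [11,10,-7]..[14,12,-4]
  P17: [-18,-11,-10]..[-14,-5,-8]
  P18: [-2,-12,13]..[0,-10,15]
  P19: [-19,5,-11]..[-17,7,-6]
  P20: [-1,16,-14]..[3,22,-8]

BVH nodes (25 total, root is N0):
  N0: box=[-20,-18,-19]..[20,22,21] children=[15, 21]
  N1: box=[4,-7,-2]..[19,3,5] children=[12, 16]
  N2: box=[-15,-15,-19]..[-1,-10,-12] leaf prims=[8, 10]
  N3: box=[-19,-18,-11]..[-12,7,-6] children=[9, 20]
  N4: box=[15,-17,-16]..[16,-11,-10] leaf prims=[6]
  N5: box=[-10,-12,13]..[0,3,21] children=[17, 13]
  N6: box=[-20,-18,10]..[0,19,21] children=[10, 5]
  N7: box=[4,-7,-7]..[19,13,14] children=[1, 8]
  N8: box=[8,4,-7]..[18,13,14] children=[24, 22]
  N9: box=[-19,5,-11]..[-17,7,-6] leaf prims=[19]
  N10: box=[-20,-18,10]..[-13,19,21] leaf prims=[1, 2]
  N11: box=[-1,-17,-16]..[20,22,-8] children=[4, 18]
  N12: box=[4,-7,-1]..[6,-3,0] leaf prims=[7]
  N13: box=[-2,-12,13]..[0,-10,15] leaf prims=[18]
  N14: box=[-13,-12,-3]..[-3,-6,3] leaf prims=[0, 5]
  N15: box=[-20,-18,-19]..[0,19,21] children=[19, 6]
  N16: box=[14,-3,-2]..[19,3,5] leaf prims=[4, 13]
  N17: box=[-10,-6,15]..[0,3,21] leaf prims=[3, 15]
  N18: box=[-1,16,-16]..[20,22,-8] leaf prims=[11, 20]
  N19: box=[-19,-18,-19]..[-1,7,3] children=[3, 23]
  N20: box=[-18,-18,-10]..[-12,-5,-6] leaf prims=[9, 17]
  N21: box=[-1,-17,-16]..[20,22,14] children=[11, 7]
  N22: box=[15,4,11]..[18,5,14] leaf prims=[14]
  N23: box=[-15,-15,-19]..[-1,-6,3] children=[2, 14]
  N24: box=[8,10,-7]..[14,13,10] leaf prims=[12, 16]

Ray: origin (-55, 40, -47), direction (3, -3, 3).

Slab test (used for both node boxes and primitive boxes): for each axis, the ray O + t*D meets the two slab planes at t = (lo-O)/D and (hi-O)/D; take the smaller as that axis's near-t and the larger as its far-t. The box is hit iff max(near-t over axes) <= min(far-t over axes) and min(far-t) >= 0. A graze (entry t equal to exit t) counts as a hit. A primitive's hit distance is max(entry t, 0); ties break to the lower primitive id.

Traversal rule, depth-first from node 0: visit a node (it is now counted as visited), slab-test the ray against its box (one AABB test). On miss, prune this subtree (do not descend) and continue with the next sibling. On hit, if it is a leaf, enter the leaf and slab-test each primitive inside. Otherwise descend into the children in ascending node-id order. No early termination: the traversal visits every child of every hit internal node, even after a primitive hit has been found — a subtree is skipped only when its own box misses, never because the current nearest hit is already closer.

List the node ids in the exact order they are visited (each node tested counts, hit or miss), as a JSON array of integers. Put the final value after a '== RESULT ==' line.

Traverse from the root:
N0 x:[35/3,25] y:[6,58/3] z:[28/3,68/3] -> hit [35/3,58/3], descend [15, 21]
  N15 x:[35/3,55/3] y:[7,58/3] z:[28/3,68/3] -> hit [35/3,55/3], descend [6, 19]
    N6 x:[35/3,55/3] y:[7,58/3] z:[19,68/3] -> miss, prune
    N19 x:[12,18] y:[11,58/3] z:[28/3,50/3] -> hit [12,50/3], descend [3, 23]
      N3 x:[12,43/3] y:[11,58/3] z:[12,41/3] -> hit [12,41/3], descend [9, 20]
        N9 x:[12,38/3] y:[11,35/3] z:[12,41/3] -> miss, prune
        N20 x:[37/3,43/3] y:[15,58/3] z:[37/3,41/3] -> miss, prune
      N23 x:[40/3,18] y:[46/3,55/3] z:[28/3,50/3] -> hit [46/3,50/3], descend [2, 14]
        N2 x:[40/3,18] y:[50/3,55/3] z:[28/3,35/3] -> miss, prune
        N14 x:[14,52/3] y:[46/3,52/3] z:[44/3,50/3] -> hit [46/3,50/3] leaf, test {P0(miss), P5(miss)}
  N21 x:[18,25] y:[6,19] z:[31/3,61/3] -> hit [18,19], descend [7, 11]
    N7 x:[59/3,74/3] y:[9,47/3] z:[40/3,61/3] -> miss, prune
    N11 x:[18,25] y:[6,19] z:[31/3,13] -> miss, prune

Visited [0, 15, 6, 19, 3, 9, 20, 23, 2, 14, 21, 7, 11]. Tests: 13 box, 1 leaf. Nearest: miss.

== RESULT ==
[0, 15, 6, 19, 3, 9, 20, 23, 2, 14, 21, 7, 11]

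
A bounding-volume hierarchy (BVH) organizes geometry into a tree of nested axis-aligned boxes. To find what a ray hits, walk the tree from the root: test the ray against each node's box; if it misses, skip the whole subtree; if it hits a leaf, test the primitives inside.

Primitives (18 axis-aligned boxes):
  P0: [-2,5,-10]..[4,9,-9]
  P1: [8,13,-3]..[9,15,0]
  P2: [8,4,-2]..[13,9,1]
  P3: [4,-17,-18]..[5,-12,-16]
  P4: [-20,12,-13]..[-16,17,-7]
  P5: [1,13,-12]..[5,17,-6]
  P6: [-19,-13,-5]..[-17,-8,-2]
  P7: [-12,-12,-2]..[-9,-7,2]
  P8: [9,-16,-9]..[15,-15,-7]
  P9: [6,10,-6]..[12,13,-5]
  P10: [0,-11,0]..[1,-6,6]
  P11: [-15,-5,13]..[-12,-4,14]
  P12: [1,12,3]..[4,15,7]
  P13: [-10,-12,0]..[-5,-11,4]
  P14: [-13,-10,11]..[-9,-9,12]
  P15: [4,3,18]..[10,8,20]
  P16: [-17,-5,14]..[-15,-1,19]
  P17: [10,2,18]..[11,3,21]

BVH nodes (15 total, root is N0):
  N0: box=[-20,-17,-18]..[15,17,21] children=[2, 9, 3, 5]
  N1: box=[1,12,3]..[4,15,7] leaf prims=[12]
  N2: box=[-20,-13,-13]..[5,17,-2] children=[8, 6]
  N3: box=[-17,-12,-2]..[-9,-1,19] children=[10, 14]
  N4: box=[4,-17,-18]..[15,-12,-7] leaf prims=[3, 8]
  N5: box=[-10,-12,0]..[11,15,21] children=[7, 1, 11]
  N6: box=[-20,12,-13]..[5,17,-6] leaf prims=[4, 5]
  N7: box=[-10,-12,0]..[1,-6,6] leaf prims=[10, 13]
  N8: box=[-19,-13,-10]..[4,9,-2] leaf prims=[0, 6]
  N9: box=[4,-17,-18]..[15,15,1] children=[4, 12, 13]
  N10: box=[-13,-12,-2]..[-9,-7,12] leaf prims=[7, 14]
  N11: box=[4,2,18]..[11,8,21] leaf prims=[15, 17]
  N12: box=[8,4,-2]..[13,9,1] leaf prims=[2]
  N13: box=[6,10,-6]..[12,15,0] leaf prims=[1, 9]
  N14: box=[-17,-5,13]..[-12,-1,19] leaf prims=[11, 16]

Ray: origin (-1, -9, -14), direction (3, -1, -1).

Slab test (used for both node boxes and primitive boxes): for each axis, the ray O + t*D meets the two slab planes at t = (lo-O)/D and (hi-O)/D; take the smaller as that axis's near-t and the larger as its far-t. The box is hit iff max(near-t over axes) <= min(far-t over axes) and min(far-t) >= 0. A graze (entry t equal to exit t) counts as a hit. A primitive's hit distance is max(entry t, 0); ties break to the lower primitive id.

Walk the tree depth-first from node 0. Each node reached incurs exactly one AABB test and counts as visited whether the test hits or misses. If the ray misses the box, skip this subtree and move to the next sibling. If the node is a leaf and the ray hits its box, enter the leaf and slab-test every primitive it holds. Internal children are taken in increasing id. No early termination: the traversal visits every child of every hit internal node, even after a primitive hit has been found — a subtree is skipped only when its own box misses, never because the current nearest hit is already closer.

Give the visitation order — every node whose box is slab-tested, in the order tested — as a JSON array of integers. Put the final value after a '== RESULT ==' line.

Traverse from the root:
N0 x:[-19/3,16/3] y:[-26,8] z:[-35,4] -> hit [-19/3,4], descend [2, 3, 5, 9]
  N2 x:[-19/3,2] y:[-26,4] z:[-12,-1] -> miss, prune
  N3 x:[-16/3,-8/3] y:[-8,3] z:[-33,-12] -> miss, prune
  N5 x:[-3,4] y:[-24,3] z:[-35,-14] -> miss, prune
  N9 x:[5/3,16/3] y:[-24,8] z:[-15,4] -> hit [5/3,4], descend [4, 12, 13]
    N4 x:[5/3,16/3] y:[3,8] z:[-7,4] -> hit [3,4] leaf, test {P3(miss), P8(miss)}
    N12 x:[3,14/3] y:[-18,-13] z:[-15,-12] -> miss, prune
    N13 x:[7/3,13/3] y:[-24,-19] z:[-14,-8] -> miss, prune

Summary -> nodes [0, 2, 3, 5, 9, 4, 12, 13]; box-tests=8; leaf-entries=1; first=miss

== RESULT ==
[0, 2, 3, 5, 9, 4, 12, 13]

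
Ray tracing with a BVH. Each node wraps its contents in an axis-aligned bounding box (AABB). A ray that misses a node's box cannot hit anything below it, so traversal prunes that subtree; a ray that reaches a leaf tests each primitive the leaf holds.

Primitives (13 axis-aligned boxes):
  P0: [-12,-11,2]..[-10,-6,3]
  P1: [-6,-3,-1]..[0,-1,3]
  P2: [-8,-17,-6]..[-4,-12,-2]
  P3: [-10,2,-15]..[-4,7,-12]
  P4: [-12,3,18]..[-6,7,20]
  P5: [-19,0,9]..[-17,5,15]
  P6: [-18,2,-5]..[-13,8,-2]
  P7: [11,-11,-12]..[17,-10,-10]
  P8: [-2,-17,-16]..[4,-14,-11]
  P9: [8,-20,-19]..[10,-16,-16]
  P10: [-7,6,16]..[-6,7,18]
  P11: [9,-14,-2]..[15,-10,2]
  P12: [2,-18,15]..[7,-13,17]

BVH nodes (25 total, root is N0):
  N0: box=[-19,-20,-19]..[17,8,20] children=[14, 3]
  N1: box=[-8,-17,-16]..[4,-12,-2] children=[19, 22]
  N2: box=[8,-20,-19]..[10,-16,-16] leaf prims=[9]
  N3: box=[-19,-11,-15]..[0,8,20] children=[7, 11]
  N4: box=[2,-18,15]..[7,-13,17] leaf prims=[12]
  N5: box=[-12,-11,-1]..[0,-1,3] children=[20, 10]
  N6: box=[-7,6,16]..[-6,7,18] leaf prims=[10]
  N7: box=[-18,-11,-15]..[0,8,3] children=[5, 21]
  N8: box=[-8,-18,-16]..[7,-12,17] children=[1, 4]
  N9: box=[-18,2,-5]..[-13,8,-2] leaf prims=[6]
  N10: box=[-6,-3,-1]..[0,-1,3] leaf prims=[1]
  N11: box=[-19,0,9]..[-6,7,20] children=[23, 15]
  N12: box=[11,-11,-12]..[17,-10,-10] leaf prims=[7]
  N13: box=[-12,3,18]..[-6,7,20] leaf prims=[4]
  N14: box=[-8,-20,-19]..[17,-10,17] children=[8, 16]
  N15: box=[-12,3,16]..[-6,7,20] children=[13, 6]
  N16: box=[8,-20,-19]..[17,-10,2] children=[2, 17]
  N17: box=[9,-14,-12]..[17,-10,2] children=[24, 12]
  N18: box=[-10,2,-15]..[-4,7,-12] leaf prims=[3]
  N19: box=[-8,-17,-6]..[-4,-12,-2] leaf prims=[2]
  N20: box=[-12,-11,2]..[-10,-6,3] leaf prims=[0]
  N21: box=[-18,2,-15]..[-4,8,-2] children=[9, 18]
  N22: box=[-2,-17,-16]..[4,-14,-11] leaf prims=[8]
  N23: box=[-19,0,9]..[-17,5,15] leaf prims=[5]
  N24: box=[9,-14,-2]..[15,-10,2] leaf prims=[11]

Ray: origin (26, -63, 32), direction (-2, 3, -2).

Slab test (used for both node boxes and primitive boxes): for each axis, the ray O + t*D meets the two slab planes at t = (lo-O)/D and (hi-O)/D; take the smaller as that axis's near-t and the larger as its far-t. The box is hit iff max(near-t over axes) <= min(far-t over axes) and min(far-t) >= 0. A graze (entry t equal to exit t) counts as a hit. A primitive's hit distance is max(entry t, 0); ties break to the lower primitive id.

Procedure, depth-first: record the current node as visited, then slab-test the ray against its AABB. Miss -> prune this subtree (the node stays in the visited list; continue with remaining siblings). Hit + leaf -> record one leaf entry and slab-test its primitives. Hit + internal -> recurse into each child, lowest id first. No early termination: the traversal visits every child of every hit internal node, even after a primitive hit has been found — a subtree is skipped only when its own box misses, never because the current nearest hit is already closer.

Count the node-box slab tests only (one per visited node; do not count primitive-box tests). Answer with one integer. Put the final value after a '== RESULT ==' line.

Walk:
N0 x:[9/2,45/2] y:[43/3,71/3] z:[6,51/2] -> hit [43/3,45/2], descend [3, 14]
  N3 x:[13,45/2] y:[52/3,71/3] z:[6,47/2] -> hit [52/3,45/2], descend [7, 11]
    N7 x:[13,22] y:[52/3,71/3] z:[29/2,47/2] -> hit [52/3,22], descend [5, 21]
      N5 x:[13,19] y:[52/3,62/3] z:[29/2,33/2] -> miss, prune
      N21 x:[15,22] y:[65/3,71/3] z:[17,47/2] -> hit [65/3,22], descend [9, 18]
        N9 x:[39/2,22] y:[65/3,71/3] z:[17,37/2] -> miss, prune
        N18 x:[15,18] y:[65/3,70/3] z:[22,47/2] -> miss, prune
    N11 x:[16,45/2] y:[21,70/3] z:[6,23/2] -> miss, prune
  N14 x:[9/2,17] y:[43/3,53/3] z:[15/2,51/2] -> hit [43/3,17], descend [8, 16]
    N8 x:[19/2,17] y:[15,17] z:[15/2,24] -> hit [15,17], descend [1, 4]
      N1 x:[11,17] y:[46/3,17] z:[17,24] -> hit [17,17], descend [19, 22]
        N19 x:[15,17] y:[46/3,17] z:[17,19] -> hit [17,17] leaf, test {P2@t=17}
        N22 x:[11,14] y:[46/3,49/3] z:[43/2,24] -> miss, prune
      N4 x:[19/2,12] y:[15,50/3] z:[15/2,17/2] -> miss, prune
    N16 x:[9/2,9] y:[43/3,53/3] z:[15,51/2] -> miss, prune

Summary -> nodes [0, 3, 7, 5, 21, 9, 18, 11, 14, 8, 1, 19, 22, 4, 16]; box-tests=15; leaf-entries=1; first=P2

== RESULT ==
15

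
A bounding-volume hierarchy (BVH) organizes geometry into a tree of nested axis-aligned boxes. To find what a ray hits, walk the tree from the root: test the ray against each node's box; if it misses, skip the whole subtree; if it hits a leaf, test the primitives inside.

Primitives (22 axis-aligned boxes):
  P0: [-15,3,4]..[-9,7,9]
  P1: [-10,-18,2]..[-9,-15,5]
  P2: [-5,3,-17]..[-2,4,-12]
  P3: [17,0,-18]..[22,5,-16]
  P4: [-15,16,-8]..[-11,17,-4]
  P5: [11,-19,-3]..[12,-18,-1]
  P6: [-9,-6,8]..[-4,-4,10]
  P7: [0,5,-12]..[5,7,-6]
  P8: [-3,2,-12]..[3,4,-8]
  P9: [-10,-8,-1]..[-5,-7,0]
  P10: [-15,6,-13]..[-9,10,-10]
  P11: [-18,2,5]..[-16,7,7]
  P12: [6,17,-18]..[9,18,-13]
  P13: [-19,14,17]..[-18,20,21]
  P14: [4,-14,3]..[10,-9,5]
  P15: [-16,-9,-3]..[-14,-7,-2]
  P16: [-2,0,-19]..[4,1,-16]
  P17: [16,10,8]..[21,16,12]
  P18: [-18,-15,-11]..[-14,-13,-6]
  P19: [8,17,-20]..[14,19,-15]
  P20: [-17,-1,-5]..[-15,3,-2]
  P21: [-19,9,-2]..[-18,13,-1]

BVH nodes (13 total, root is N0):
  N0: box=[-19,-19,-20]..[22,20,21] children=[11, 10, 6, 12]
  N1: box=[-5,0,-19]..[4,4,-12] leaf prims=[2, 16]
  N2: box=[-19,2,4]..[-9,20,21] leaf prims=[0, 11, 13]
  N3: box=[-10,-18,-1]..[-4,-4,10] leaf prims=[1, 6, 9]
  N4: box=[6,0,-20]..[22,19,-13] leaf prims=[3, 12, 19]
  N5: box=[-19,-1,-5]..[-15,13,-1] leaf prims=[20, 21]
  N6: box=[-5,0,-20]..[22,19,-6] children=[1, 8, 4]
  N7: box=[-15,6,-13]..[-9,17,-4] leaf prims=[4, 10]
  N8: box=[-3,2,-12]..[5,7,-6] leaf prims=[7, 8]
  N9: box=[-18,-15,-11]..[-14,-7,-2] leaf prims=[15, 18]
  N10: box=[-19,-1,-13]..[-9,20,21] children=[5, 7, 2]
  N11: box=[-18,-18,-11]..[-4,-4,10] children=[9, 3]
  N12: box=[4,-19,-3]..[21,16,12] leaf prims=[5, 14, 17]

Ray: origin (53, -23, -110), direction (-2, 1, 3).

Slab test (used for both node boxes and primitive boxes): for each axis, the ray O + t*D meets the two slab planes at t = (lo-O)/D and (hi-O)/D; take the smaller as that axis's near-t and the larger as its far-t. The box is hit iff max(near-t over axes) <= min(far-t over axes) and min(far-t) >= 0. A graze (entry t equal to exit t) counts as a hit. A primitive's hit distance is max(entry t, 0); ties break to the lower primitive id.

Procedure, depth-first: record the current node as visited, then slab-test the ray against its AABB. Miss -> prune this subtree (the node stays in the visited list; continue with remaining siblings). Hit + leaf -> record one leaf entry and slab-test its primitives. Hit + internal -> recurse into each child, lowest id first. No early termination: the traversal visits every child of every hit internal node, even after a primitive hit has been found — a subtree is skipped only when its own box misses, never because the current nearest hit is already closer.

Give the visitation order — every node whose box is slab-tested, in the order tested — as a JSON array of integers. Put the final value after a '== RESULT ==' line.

Trace the traversal:
N0 x:[31/2,36] y:[4,43] z:[30,131/3] -> hit [30,36], descend [6, 10, 11, 12]
  N6 x:[31/2,29] y:[23,42] z:[30,104/3] -> miss, prune
  N10 x:[31,36] y:[22,43] z:[97/3,131/3] -> hit [97/3,36], descend [2, 5, 7]
    N2 x:[31,36] y:[25,43] z:[38,131/3] -> miss, prune
    N5 x:[34,36] y:[22,36] z:[35,109/3] -> hit [35,36] leaf, test {P20(miss), P21@t=36}
    N7 x:[31,34] y:[29,40] z:[97/3,106/3] -> hit [97/3,34] leaf, test {P4(miss), P10@t=97/3}
  N11 x:[57/2,71/2] y:[5,19] z:[33,40] -> miss, prune
  N12 x:[16,49/2] y:[4,39] z:[107/3,122/3] -> miss, prune

order=[0, 6, 10, 2, 5, 7, 11, 12]  |boxes|=8  |leaves|=2  hit=P10

== RESULT ==
[0, 6, 10, 2, 5, 7, 11, 12]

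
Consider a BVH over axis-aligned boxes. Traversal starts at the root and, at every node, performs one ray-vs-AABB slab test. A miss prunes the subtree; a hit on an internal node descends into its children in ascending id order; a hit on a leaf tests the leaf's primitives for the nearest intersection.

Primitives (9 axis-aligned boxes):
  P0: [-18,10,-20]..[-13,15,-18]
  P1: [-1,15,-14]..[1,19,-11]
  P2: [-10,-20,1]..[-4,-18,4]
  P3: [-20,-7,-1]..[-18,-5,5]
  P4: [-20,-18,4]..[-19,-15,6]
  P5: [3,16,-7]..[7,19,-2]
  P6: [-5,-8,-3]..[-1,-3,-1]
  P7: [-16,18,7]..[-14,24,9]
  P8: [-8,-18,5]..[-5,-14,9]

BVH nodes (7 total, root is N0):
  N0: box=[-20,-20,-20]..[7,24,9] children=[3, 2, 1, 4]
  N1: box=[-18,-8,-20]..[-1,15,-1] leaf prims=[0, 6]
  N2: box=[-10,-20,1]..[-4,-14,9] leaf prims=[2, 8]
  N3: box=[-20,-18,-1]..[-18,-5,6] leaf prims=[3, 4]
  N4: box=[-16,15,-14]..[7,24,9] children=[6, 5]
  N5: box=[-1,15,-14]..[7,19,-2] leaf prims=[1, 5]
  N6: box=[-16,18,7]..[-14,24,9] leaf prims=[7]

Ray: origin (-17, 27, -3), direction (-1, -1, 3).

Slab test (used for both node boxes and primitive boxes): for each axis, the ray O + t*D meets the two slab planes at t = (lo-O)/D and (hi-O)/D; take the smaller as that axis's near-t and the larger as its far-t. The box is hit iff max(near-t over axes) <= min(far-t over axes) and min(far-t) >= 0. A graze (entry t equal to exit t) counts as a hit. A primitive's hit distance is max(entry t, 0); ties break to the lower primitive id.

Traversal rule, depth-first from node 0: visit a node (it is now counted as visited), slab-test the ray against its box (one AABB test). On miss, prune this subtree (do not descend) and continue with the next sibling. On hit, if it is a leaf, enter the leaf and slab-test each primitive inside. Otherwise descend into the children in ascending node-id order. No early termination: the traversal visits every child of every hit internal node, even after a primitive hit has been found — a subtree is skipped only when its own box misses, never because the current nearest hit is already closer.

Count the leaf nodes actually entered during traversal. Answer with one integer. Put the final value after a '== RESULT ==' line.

Walk:
N0 x:[-24,3] y:[3,47] z:[-17/3,4] -> hit [3,3], descend [1, 2, 3, 4]
  N1 x:[-16,1] y:[12,35] z:[-17/3,2/3] -> miss, prune
  N2 x:[-13,-7] y:[41,47] z:[4/3,4] -> miss, prune
  N3 x:[1,3] y:[32,45] z:[2/3,3] -> miss, prune
  N4 x:[-24,-1] y:[3,12] z:[-11/3,4] -> miss, prune

Summary -> nodes [0, 1, 2, 3, 4]; box-tests=5; leaf-entries=0; first=miss

== RESULT ==
0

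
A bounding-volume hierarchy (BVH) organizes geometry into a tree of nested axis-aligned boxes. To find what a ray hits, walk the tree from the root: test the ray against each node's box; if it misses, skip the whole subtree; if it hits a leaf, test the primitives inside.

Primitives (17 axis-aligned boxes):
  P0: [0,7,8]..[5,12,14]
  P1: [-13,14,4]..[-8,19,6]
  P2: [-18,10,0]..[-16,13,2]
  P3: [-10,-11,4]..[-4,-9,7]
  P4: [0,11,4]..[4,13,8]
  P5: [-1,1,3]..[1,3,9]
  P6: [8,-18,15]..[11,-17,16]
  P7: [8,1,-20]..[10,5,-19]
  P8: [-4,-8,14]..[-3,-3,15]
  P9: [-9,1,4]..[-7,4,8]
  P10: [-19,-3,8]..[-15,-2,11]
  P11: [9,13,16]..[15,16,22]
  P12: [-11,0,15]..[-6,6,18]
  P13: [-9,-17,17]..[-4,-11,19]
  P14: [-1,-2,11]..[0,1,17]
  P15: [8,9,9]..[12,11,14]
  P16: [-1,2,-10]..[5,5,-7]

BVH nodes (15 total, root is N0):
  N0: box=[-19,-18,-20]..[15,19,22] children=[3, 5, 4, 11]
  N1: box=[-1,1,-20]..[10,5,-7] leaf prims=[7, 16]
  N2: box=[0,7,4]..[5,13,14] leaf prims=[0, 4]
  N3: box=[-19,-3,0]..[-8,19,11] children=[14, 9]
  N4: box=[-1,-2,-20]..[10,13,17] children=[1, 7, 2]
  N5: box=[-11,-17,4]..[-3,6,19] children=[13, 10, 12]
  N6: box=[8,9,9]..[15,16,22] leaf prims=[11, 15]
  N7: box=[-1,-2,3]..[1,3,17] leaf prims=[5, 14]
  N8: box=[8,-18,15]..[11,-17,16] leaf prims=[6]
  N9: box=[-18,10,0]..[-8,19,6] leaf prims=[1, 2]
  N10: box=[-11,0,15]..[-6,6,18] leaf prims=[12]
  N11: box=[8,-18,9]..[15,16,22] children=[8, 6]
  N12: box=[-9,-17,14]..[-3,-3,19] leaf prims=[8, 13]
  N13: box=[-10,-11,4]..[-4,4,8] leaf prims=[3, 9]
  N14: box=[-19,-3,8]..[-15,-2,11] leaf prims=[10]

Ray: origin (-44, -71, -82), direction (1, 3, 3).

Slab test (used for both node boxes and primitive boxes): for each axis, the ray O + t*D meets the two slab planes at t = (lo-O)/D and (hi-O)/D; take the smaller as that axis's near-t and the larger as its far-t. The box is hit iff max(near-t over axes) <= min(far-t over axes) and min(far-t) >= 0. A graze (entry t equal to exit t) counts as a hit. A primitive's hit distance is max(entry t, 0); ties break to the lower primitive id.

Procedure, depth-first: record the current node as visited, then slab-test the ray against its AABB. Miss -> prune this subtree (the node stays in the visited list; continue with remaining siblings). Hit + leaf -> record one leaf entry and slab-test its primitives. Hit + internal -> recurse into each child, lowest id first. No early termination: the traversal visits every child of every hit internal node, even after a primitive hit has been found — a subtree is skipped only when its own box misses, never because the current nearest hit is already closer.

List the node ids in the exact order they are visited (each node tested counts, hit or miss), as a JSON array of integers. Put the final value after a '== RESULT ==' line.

Traverse from the root:
N0 x:[25,59] y:[53/3,30] z:[62/3,104/3] -> hit [25,30], descend [3, 4, 5, 11]
  N3 x:[25,36] y:[68/3,30] z:[82/3,31] -> hit [82/3,30], descend [9, 14]
    N9 x:[26,36] y:[27,30] z:[82/3,88/3] -> hit [82/3,88/3] leaf, test {P1(miss), P2@t=82/3}
    N14 x:[25,29] y:[68/3,23] z:[30,31] -> miss, prune
  N4 x:[43,54] y:[23,28] z:[62/3,33] -> miss, prune
  N5 x:[33,41] y:[18,77/3] z:[86/3,101/3] -> miss, prune
  N11 x:[52,59] y:[53/3,29] z:[91/3,104/3] -> miss, prune

Summary -> nodes [0, 3, 9, 14, 4, 5, 11]; box-tests=7; leaf-entries=1; first=P2

== RESULT ==
[0, 3, 9, 14, 4, 5, 11]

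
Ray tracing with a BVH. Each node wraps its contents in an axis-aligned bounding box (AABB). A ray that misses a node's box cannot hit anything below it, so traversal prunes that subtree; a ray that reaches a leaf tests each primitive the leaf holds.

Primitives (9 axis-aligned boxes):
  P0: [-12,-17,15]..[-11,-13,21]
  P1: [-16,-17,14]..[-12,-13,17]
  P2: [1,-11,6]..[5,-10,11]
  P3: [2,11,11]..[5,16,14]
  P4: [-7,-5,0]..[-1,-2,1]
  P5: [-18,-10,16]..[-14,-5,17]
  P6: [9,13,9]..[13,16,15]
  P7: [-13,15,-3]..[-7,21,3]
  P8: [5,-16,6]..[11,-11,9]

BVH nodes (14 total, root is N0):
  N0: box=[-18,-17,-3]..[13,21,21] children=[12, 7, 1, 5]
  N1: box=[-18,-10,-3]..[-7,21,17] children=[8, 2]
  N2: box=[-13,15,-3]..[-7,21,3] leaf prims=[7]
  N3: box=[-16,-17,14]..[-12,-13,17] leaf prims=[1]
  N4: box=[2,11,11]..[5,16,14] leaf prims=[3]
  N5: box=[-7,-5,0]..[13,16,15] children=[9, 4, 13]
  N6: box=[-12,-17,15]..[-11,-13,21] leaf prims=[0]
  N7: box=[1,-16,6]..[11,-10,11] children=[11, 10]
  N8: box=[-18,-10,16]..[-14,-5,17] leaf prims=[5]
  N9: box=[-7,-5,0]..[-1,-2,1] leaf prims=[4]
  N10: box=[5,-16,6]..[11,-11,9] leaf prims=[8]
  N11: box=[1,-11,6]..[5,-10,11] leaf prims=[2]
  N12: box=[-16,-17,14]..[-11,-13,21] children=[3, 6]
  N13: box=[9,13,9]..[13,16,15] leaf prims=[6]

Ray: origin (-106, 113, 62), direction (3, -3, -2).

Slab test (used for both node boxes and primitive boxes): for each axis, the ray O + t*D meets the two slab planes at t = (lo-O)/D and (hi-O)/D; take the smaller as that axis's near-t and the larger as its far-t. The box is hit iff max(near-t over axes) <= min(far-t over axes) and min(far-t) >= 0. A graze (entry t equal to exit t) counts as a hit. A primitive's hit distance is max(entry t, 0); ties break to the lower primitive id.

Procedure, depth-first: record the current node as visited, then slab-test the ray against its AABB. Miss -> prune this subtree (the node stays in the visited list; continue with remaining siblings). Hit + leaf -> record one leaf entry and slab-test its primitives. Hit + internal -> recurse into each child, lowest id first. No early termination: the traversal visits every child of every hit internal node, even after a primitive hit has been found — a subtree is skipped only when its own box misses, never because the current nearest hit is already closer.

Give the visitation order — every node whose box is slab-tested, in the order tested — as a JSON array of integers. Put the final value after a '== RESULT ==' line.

Trace the traversal:
N0 x:[88/3,119/3] y:[92/3,130/3] z:[41/2,65/2] -> hit [92/3,65/2], descend [1, 5, 7, 12]
  N1 x:[88/3,33] y:[92/3,41] z:[45/2,65/2] -> hit [92/3,65/2], descend [2, 8]
    N2 x:[31,33] y:[92/3,98/3] z:[59/2,65/2] -> hit [31,65/2] leaf, test {P7@t=31}
    N8 x:[88/3,92/3] y:[118/3,41] z:[45/2,23] -> miss, prune
  N5 x:[33,119/3] y:[97/3,118/3] z:[47/2,31] -> miss, prune
  N7 x:[107/3,39] y:[41,43] z:[51/2,28] -> miss, prune
  N12 x:[30,95/3] y:[42,130/3] z:[41/2,24] -> miss, prune

Summary -> nodes [0, 1, 2, 8, 5, 7, 12]; box-tests=7; leaf-entries=1; first=P7

== RESULT ==
[0, 1, 2, 8, 5, 7, 12]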